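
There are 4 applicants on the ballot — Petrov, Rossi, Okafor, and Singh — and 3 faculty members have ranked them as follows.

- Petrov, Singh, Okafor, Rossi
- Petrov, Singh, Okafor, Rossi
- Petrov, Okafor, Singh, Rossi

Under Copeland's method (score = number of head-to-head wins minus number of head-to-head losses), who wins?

Pairwise results:
  Petrov vs Rossi: Petrov wins 3–0.
  Petrov vs Okafor: Petrov wins 3–0.
  Petrov vs Singh: Petrov wins 3–0.
  Rossi vs Okafor: Okafor wins 3–0.
  Rossi vs Singh: Singh wins 3–0.
  Okafor vs Singh: Singh wins 2–1.
Copeland scores (wins − losses):
  Petrov: 3 − 0 = 3
  Rossi: 0 − 3 = -3
  Okafor: 1 − 2 = -1
  Singh: 2 − 1 = 1
Petrov has the best Copeland score.

Petrov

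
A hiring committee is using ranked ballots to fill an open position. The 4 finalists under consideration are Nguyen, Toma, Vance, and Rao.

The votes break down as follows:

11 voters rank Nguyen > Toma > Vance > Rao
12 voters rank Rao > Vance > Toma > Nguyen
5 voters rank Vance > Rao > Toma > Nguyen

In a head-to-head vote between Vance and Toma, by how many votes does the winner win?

6

Ballots ranking Vance above Toma: 12+5 = 17.
Ballots ranking Toma above Vance: 11.
Vance wins 17–11, a margin of 6.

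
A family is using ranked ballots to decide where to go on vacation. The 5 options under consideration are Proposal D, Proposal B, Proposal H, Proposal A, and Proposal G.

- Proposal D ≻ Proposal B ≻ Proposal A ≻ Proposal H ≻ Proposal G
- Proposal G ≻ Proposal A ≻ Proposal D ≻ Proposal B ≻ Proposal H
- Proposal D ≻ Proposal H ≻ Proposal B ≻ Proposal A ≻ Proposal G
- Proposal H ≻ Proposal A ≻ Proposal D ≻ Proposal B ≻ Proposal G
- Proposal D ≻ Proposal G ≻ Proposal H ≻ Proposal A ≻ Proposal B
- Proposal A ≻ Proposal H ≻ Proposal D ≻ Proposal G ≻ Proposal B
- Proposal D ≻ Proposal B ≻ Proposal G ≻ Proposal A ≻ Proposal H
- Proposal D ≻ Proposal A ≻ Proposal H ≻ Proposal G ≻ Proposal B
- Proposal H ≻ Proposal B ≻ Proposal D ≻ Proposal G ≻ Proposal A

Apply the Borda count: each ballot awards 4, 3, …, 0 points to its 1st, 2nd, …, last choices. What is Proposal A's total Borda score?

Borda scores:
  Proposal D: 4 + 2 + 4 + 2 + 4 + 2 + 4 + 4 + 2 = 28
  Proposal B: 3 + 1 + 2 + 1 + 0 + 0 + 3 + 0 + 3 = 13
  Proposal H: 1 + 0 + 3 + 4 + 2 + 3 + 0 + 2 + 4 = 19
  Proposal A: 2 + 3 + 1 + 3 + 1 + 4 + 1 + 3 + 0 = 18
  Proposal G: 0 + 4 + 0 + 0 + 3 + 1 + 2 + 1 + 1 = 12

18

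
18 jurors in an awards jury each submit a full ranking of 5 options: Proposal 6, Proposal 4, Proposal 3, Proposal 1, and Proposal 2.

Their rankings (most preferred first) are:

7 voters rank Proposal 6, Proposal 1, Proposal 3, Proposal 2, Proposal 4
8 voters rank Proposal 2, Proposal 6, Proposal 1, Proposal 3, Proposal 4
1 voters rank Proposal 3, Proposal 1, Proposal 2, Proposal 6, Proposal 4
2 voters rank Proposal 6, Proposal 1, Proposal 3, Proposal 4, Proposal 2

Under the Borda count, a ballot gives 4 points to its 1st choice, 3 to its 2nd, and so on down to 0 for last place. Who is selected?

Proposal 6

Borda scores:
  Proposal 6: 7·4 + 8·3 + 1 + 2·4 = 61
  Proposal 4: 7·0 + 8·0 + 0 + 2·1 = 2
  Proposal 3: 7·2 + 8·1 + 4 + 2·2 = 30
  Proposal 1: 7·3 + 8·2 + 3 + 2·3 = 46
  Proposal 2: 7·1 + 8·4 + 2 + 2·0 = 41
Proposal 6 has the highest total.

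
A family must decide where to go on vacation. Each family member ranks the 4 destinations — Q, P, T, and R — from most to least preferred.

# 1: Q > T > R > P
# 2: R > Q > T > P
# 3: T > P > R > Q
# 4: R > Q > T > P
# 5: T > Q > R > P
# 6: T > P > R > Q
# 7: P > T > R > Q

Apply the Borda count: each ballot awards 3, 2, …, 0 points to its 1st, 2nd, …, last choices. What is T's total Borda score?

Borda scores:
  Q: 3 + 2 + 0 + 2 + 2 + 0 + 0 = 9
  P: 0 + 0 + 2 + 0 + 0 + 2 + 3 = 7
  T: 2 + 1 + 3 + 1 + 3 + 3 + 2 = 15
  R: 1 + 3 + 1 + 3 + 1 + 1 + 1 = 11

15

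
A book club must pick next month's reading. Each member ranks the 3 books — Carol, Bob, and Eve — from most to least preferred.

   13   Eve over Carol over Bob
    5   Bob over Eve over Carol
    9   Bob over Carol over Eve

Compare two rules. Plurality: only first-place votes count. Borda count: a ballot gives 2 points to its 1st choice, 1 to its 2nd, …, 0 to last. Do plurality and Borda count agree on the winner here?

Plurality first-place counts: Carol 0, Bob 14, Eve 13 → Bob.
Borda totals: Carol 22, Bob 28, Eve 31 → Eve.
The two rules disagree: plurality picks Bob, Borda picks Eve.

No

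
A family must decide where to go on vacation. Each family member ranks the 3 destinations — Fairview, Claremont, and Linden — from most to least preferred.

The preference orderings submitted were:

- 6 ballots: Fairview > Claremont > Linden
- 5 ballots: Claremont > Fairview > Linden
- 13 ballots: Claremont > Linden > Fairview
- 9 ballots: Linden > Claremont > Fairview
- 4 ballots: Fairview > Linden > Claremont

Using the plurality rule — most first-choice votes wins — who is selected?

Claremont

First-place vote totals:
  Fairview: 10
  Claremont: 18
  Linden: 9
Claremont has the most first-place votes.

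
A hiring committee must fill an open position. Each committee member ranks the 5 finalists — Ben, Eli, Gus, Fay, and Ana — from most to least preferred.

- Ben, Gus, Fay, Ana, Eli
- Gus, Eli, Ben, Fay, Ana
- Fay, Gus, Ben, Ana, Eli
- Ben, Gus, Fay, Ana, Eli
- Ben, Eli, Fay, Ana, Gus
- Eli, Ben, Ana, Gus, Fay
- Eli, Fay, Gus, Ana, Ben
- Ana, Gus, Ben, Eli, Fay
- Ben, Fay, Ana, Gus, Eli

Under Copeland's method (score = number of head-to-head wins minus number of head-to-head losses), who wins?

Pairwise results:
  Ben vs Eli: Ben wins 6–3.
  Ben vs Gus: Ben wins 5–4.
  Ben vs Fay: Ben wins 7–2.
  Ben vs Ana: Ben wins 7–2.
  Eli vs Gus: Gus wins 6–3.
  Eli vs Fay: Eli wins 5–4.
  Eli vs Ana: Ana wins 5–4.
  Gus vs Fay: Gus wins 5–4.
  Gus vs Ana: Gus wins 5–4.
  Fay vs Ana: Fay wins 7–2.
Copeland scores (wins − losses):
  Ben: 4 − 0 = 4
  Eli: 1 − 3 = -2
  Gus: 3 − 1 = 2
  Fay: 1 − 3 = -2
  Ana: 1 − 3 = -2
Ben has the best Copeland score.

Ben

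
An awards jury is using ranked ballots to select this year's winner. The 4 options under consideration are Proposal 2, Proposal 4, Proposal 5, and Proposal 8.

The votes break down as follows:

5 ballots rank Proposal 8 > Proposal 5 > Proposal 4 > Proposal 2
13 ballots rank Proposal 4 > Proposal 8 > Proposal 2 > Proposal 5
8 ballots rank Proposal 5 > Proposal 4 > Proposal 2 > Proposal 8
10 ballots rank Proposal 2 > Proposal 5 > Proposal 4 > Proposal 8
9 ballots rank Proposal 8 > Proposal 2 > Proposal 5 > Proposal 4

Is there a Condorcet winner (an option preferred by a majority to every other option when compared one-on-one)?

No

Head-to-head results (45 voters total):
Proposal 2 vs Proposal 4: Proposal 4 wins 26–19.
Proposal 2 vs Proposal 5: Proposal 2 wins 32–13.
Proposal 2 vs Proposal 8: Proposal 8 wins 27–18.
Proposal 4 vs Proposal 5: Proposal 5 wins 32–13.
Proposal 4 vs Proposal 8: Proposal 4 wins 31–14.
Proposal 5 vs Proposal 8: Proposal 8 wins 27–18.
No candidate beats all others: Proposal 2 beats Proposal 5 beats Proposal 4 beats Proposal 2, a majority cycle.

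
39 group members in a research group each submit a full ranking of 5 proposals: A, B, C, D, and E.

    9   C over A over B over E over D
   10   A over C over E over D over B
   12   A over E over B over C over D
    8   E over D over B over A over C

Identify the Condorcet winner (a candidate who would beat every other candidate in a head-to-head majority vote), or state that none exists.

Head-to-head results (39 voters total):
A vs B: A wins 31–8.
A vs C: A wins 30–9.
A vs D: A wins 31–8.
A vs E: A wins 31–8.
B vs C: B wins 20–19.
B vs D: B wins 21–18.
B vs E: E wins 30–9.
C vs D: C wins 31–8.
C vs E: E wins 20–19.
D vs E: E wins 39–0.
A beats each rival — B (31–8), C (30–9), D (31–8), E (31–8) — so A is the Condorcet winner.

A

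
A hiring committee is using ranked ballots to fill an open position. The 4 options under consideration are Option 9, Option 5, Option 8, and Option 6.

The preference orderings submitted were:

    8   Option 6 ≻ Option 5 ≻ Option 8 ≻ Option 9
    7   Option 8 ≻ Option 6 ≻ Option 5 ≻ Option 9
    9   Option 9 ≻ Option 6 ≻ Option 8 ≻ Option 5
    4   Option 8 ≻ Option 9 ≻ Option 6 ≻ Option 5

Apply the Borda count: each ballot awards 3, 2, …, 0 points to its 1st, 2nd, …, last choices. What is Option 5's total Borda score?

23

Borda scores:
  Option 9: 8·0 + 7·0 + 9·3 + 4·2 = 35
  Option 5: 8·2 + 7·1 + 9·0 + 4·0 = 23
  Option 8: 8·1 + 7·3 + 9·1 + 4·3 = 50
  Option 6: 8·3 + 7·2 + 9·2 + 4·1 = 60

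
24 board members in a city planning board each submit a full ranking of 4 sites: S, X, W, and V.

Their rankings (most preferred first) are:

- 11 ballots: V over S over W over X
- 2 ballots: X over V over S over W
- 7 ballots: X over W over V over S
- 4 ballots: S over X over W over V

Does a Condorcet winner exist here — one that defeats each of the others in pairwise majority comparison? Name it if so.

Head-to-head results (24 voters total):
S vs X: S wins 15–9.
S vs W: S wins 17–7.
S vs V: V wins 20–4.
X vs W: X wins 13–11.
X vs V: X wins 13–11.
W vs V: V wins 13–11.
No candidate beats all others: S beats X beats V beats S, a majority cycle.

None — there is no Condorcet winner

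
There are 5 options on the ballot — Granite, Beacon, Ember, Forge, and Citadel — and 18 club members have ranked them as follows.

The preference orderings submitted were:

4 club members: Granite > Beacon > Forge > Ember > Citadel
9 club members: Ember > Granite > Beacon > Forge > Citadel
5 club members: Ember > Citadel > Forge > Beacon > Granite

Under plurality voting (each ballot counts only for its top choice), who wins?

First-place vote totals:
  Granite: 4
  Beacon: 0
  Ember: 14
  Forge: 0
  Citadel: 0
Ember has the most first-place votes.

Ember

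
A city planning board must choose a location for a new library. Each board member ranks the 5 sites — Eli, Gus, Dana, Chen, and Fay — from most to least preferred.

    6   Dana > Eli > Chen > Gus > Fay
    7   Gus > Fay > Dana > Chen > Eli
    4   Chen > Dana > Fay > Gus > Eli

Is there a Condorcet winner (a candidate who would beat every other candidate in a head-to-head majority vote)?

Yes

Head-to-head results (17 voters total):
Eli vs Gus: Gus wins 11–6.
Eli vs Dana: Dana wins 17–0.
Eli vs Chen: Chen wins 11–6.
Eli vs Fay: Fay wins 11–6.
Gus vs Dana: Dana wins 10–7.
Gus vs Chen: Chen wins 10–7.
Gus vs Fay: Gus wins 13–4.
Dana vs Chen: Dana wins 13–4.
Dana vs Fay: Dana wins 10–7.
Chen vs Fay: Chen wins 10–7.
Dana beats each rival — Eli (17–0), Gus (10–7), Chen (13–4), Fay (10–7) — so Dana is the Condorcet winner.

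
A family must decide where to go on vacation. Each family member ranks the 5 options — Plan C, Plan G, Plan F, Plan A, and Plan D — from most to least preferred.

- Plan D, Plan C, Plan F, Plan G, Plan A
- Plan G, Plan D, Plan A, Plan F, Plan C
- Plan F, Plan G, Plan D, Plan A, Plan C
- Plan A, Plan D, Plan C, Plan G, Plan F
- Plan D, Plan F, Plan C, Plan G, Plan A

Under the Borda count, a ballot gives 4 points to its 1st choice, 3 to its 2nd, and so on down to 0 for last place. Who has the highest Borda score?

Borda scores:
  Plan C: 3 + 0 + 0 + 2 + 2 = 7
  Plan G: 1 + 4 + 3 + 1 + 1 = 10
  Plan F: 2 + 1 + 4 + 0 + 3 = 10
  Plan A: 0 + 2 + 1 + 4 + 0 = 7
  Plan D: 4 + 3 + 2 + 3 + 4 = 16
Plan D has the highest total.

Plan D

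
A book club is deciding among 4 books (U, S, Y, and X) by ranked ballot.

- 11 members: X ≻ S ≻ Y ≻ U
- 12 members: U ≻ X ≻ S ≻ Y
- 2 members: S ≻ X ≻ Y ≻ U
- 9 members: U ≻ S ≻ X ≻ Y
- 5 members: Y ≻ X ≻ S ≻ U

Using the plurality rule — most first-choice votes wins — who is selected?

First-place vote totals:
  U: 21
  S: 2
  Y: 5
  X: 11
U has the most first-place votes.

U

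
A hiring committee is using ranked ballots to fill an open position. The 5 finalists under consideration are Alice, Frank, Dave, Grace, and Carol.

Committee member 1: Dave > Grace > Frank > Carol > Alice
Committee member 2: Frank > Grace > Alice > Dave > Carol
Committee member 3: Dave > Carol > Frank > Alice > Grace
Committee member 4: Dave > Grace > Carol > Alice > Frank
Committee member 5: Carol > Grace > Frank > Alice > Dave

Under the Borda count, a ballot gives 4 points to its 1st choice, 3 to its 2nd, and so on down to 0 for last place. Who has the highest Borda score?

Dave

Borda scores:
  Alice: 0 + 2 + 1 + 1 + 1 = 5
  Frank: 2 + 4 + 2 + 0 + 2 = 10
  Dave: 4 + 1 + 4 + 4 + 0 = 13
  Grace: 3 + 3 + 0 + 3 + 3 = 12
  Carol: 1 + 0 + 3 + 2 + 4 = 10
Dave has the highest total.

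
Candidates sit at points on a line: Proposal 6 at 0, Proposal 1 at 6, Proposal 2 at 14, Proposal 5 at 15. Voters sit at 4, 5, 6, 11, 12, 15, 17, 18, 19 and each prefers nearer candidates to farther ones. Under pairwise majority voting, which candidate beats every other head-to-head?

Proposal 2

With single-peaked preferences on a line, the Condorcet winner is the candidate closest to the median voter.
The median voter (position 12) is closest to Proposal 2 at 14.
Check: Proposal 2 vs Proposal 5 — voters closer to Proposal 2: 5 of 9.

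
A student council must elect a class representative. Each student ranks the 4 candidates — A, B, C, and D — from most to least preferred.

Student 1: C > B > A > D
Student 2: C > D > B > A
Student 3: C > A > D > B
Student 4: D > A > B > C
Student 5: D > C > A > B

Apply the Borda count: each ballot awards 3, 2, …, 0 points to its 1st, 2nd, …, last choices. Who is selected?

C

Borda scores:
  A: 1 + 0 + 2 + 2 + 1 = 6
  B: 2 + 1 + 0 + 1 + 0 = 4
  C: 3 + 3 + 3 + 0 + 2 = 11
  D: 0 + 2 + 1 + 3 + 3 = 9
C has the highest total.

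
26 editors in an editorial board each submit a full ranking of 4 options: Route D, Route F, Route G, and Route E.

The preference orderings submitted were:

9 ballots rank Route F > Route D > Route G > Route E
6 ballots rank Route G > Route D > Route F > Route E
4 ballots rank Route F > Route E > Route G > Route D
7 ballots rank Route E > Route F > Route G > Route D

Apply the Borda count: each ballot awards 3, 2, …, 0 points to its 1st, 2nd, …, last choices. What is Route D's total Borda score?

30

Borda scores:
  Route D: 9·2 + 6·2 + 4·0 + 7·0 = 30
  Route F: 9·3 + 6·1 + 4·3 + 7·2 = 59
  Route G: 9·1 + 6·3 + 4·1 + 7·1 = 38
  Route E: 9·0 + 6·0 + 4·2 + 7·3 = 29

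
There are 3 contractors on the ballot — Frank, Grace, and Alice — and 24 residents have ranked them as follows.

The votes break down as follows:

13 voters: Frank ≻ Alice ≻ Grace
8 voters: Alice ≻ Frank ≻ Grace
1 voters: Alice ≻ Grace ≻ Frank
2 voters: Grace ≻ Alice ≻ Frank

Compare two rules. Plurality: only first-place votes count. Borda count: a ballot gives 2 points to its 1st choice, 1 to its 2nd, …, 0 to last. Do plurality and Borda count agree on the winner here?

Yes

Plurality first-place counts: Frank 13, Grace 2, Alice 9 → Frank.
Borda totals: Frank 34, Grace 5, Alice 33 → Frank.
The two rules agree on Frank.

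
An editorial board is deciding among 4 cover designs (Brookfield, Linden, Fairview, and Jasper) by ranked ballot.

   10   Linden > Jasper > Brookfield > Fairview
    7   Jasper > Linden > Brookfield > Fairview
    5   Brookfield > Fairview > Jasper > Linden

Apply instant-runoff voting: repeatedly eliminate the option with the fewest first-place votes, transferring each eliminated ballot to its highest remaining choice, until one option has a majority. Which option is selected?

Round 1: Linden 10, Jasper 7, Brookfield 5, Fairview 0. Fairview has the fewest and is eliminated.
Round 2: Linden 10, Jasper 7, Brookfield 5. Brookfield has the fewest and is eliminated.
Round 3: Jasper 12, Linden 10. Jasper has a majority.

Jasper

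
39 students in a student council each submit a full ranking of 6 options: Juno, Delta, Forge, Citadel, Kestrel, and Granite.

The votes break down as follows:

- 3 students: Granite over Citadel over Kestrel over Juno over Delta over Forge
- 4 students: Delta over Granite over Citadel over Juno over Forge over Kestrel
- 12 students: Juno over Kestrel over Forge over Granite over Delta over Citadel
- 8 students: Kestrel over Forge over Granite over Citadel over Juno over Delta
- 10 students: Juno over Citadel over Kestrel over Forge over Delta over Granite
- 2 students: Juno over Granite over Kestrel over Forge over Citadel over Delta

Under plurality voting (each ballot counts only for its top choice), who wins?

First-place vote totals:
  Juno: 24
  Delta: 4
  Forge: 0
  Citadel: 0
  Kestrel: 8
  Granite: 3
Juno has the most first-place votes.

Juno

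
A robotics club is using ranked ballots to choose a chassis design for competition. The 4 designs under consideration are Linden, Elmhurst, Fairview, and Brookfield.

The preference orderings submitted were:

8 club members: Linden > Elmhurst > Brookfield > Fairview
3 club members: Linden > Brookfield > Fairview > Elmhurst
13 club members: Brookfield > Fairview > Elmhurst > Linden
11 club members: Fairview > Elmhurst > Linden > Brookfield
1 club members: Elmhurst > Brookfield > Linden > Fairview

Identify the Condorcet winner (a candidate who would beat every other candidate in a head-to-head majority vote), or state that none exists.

Head-to-head results (36 voters total):
Linden vs Elmhurst: Elmhurst wins 25–11.
Linden vs Fairview: Fairview wins 24–12.
Linden vs Brookfield: Linden wins 22–14.
Elmhurst vs Fairview: Fairview wins 27–9.
Elmhurst vs Brookfield: Elmhurst wins 20–16.
Fairview vs Brookfield: Brookfield wins 25–11.
No candidate beats all others: Linden beats Brookfield beats Fairview beats Linden, a majority cycle.

None — there is no Condorcet winner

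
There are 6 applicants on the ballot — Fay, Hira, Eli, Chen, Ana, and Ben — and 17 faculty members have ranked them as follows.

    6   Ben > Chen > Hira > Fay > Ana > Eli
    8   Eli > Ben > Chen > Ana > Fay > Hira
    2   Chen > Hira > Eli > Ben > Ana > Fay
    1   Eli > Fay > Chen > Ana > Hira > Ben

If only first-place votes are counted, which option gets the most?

Eli

First-place vote totals:
  Fay: 0
  Hira: 0
  Eli: 9
  Chen: 2
  Ana: 0
  Ben: 6
Eli has the most first-place votes.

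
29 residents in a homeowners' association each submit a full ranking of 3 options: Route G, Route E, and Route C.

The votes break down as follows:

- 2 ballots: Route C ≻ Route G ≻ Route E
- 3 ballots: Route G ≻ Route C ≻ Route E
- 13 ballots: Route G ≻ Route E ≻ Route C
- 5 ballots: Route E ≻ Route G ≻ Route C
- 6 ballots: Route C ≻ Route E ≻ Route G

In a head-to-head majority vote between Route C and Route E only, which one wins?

Route E

Ballots ranking Route C above Route E: 2+3+6 = 11.
Ballots ranking Route E above Route C: 13+5 = 18.
Route E wins the head-to-head, 18–11.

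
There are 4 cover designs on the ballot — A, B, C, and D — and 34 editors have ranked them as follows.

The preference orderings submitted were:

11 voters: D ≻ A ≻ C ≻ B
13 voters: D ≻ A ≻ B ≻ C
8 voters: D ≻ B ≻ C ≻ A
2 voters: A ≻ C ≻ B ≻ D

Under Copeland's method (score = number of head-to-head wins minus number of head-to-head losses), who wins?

Pairwise results:
  A vs B: A wins 26–8.
  A vs C: A wins 26–8.
  A vs D: D wins 32–2.
  B vs C: B wins 21–13.
  B vs D: D wins 32–2.
  C vs D: D wins 32–2.
Copeland scores (wins − losses):
  A: 2 − 1 = 1
  B: 1 − 2 = -1
  C: 0 − 3 = -3
  D: 3 − 0 = 3
D has the best Copeland score.

D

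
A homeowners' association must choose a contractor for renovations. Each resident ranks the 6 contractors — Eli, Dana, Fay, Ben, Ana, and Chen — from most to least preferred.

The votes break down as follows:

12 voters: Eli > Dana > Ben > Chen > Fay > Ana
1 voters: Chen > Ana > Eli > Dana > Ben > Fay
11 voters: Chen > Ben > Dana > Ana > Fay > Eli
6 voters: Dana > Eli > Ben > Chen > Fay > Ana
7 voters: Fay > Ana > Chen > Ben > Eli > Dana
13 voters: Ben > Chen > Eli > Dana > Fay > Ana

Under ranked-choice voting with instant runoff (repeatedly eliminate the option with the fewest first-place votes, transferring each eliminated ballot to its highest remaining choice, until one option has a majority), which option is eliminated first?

Round 1: Ben 13, Eli 12, Chen 12, Fay 7, Dana 6, Ana 0. Ana has the fewest and is eliminated.
Round 2: Ben 13, Eli 12, Chen 12, Fay 7, Dana 6. Dana has the fewest and is eliminated.
Round 3: Eli 18, Ben 13, Chen 12, Fay 7. Fay has the fewest and is eliminated.
Round 4: Chen 19, Eli 18, Ben 13. Ben has the fewest and is eliminated.
Round 5: Chen 32, Eli 18. Chen has a majority.

Ana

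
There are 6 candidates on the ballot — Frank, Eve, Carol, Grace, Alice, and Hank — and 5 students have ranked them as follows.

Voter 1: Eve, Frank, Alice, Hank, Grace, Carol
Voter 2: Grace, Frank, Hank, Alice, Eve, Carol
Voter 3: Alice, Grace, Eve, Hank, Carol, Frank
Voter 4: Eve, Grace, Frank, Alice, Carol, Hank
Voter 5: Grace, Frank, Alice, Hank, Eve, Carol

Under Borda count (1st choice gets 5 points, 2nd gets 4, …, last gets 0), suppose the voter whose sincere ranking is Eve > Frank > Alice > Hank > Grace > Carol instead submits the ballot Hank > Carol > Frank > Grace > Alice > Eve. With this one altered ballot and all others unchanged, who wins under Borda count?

Borda totals with the altered ballot: Frank 14, Eve 10, Carol 6, Grace 20, Alice 13, Hank 12.
The winner is unchanged: still Grace.

Grace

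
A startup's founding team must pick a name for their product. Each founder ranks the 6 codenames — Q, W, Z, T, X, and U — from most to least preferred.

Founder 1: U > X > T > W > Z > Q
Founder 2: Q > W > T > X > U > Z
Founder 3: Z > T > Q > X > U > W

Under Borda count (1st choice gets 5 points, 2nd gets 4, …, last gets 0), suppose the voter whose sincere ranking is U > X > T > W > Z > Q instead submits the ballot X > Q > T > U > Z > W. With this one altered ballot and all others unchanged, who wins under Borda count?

Borda totals with the altered ballot: Q 12, W 4, Z 6, T 10, X 9, U 4.
The switch changes the winner from T to Q.

Q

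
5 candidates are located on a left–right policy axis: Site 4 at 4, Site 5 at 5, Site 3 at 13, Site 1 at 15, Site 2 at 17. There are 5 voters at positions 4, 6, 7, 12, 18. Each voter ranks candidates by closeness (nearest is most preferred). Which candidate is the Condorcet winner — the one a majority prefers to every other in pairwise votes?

Site 5

With single-peaked preferences on a line, the Condorcet winner is the candidate closest to the median voter.
The median voter (position 7) is closest to Site 5 at 5.
Check: Site 5 vs Site 3 — voters closer to Site 5: 3 of 5.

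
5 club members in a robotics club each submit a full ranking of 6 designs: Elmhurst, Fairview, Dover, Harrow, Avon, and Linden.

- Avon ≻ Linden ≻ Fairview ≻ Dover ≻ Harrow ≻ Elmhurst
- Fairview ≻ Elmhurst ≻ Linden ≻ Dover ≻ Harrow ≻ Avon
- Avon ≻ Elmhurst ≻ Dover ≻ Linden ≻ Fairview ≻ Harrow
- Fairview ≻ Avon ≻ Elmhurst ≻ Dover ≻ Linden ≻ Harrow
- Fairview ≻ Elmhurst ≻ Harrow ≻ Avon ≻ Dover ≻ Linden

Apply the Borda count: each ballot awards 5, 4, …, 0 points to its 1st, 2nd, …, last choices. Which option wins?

Borda scores:
  Elmhurst: 0 + 4 + 4 + 3 + 4 = 15
  Fairview: 3 + 5 + 1 + 5 + 5 = 19
  Dover: 2 + 2 + 3 + 2 + 1 = 10
  Harrow: 1 + 1 + 0 + 0 + 3 = 5
  Avon: 5 + 0 + 5 + 4 + 2 = 16
  Linden: 4 + 3 + 2 + 1 + 0 = 10
Fairview has the highest total.

Fairview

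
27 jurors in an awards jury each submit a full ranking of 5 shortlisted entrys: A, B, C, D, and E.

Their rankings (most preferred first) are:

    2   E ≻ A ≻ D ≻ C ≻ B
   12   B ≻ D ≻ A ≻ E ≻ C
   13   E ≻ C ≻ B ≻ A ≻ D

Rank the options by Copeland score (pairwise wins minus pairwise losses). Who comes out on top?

E

Pairwise results:
  A vs B: B wins 25–2.
  A vs C: A wins 14–13.
  A vs D: A wins 15–12.
  A vs E: E wins 15–12.
  B vs C: C wins 15–12.
  B vs D: B wins 25–2.
  B vs E: E wins 15–12.
  C vs D: D wins 14–13.
  C vs E: E wins 27–0.
  D vs E: E wins 15–12.
Copeland scores (wins − losses):
  A: 2 − 2 = 0
  B: 2 − 2 = 0
  C: 1 − 3 = -2
  D: 1 − 3 = -2
  E: 4 − 0 = 4
E has the best Copeland score.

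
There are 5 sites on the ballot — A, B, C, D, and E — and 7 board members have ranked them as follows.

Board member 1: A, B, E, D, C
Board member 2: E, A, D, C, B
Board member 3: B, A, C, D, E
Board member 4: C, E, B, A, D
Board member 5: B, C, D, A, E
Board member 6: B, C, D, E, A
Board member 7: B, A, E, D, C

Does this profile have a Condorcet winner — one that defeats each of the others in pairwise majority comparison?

Head-to-head results (7 voters total):
A vs B: B wins 5–2.
A vs C: A wins 4–3.
A vs D: A wins 5–2.
A vs E: A wins 4–3.
B vs C: B wins 5–2.
B vs D: B wins 6–1.
B vs E: B wins 5–2.
C vs D: C wins 4–3.
C vs E: C wins 4–3.
D vs E: E wins 4–3.
B beats each rival — A (5–2), C (5–2), D (6–1), E (5–2) — so B is the Condorcet winner.

Yes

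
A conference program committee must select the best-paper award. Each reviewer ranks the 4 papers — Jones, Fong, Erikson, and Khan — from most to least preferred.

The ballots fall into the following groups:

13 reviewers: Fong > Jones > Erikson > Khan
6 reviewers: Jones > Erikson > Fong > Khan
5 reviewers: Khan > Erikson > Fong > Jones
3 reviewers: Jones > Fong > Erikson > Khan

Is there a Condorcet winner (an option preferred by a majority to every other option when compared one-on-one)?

Head-to-head results (27 voters total):
Jones vs Fong: Fong wins 18–9.
Jones vs Erikson: Jones wins 22–5.
Jones vs Khan: Jones wins 22–5.
Fong vs Erikson: Fong wins 16–11.
Fong vs Khan: Fong wins 22–5.
Erikson vs Khan: Erikson wins 22–5.
Fong beats each rival — Jones (18–9), Erikson (16–11), Khan (22–5) — so Fong is the Condorcet winner.

Yes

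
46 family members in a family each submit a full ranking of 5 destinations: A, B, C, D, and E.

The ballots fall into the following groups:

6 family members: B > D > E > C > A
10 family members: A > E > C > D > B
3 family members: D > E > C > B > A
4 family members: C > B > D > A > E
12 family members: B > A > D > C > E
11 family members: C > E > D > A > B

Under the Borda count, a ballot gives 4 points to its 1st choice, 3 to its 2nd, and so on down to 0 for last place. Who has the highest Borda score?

C

Borda scores:
  A: 6·0 + 10·4 + 3·0 + 4·1 + 12·3 + 11·1 = 91
  B: 6·4 + 10·0 + 3·1 + 4·3 + 12·4 + 11·0 = 87
  C: 6·1 + 10·2 + 3·2 + 4·4 + 12·1 + 11·4 = 104
  D: 6·3 + 10·1 + 3·4 + 4·2 + 12·2 + 11·2 = 94
  E: 6·2 + 10·3 + 3·3 + 4·0 + 12·0 + 11·3 = 84
C has the highest total.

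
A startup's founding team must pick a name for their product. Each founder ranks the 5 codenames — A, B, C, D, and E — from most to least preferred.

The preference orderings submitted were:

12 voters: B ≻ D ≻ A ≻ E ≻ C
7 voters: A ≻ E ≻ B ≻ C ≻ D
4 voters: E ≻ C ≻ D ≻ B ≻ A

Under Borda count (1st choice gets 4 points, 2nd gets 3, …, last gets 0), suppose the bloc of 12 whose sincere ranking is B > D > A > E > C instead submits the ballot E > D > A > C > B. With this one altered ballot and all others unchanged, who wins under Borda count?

Borda totals with the altered ballot: A 52, B 18, C 31, D 44, E 85.
The switch changes the winner from B to E.

E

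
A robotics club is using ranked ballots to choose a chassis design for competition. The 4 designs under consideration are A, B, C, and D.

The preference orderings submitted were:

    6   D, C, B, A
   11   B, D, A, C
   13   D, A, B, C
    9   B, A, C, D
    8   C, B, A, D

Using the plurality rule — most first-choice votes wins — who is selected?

First-place vote totals:
  A: 0
  B: 20
  C: 8
  D: 19
B has the most first-place votes.

B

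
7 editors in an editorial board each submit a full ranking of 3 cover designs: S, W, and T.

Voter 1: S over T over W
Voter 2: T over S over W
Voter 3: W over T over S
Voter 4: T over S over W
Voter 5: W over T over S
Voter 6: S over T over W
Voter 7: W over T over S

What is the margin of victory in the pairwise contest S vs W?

1

Ballots ranking S above W: 4.
Ballots ranking W above S: 3.
S wins 4–3, a margin of 1.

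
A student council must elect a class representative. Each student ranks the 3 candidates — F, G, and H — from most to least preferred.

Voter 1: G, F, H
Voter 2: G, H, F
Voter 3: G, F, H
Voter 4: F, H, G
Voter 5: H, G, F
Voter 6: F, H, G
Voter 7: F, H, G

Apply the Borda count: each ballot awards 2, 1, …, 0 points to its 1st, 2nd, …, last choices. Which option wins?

Borda scores:
  F: 1 + 0 + 1 + 2 + 0 + 2 + 2 = 8
  G: 2 + 2 + 2 + 0 + 1 + 0 + 0 = 7
  H: 0 + 1 + 0 + 1 + 2 + 1 + 1 = 6
F has the highest total.

F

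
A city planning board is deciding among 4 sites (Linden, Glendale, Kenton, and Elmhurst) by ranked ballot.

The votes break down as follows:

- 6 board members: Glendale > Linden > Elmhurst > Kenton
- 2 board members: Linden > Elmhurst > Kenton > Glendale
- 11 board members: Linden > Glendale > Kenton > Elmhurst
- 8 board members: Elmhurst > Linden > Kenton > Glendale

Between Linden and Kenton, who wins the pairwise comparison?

Linden

Ballots ranking Linden above Kenton: 6+2+11+8 = 27.
Ballots ranking Kenton above Linden: 0.
Linden wins the head-to-head, 27–0.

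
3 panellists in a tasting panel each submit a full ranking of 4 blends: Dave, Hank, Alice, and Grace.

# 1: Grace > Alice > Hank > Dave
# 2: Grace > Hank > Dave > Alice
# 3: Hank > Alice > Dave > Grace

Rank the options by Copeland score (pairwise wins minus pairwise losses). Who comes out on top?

Grace

Pairwise results:
  Dave vs Hank: Hank wins 3–0.
  Dave vs Alice: Alice wins 2–1.
  Dave vs Grace: Grace wins 2–1.
  Hank vs Alice: Hank wins 2–1.
  Hank vs Grace: Grace wins 2–1.
  Alice vs Grace: Grace wins 2–1.
Copeland scores (wins − losses):
  Dave: 0 − 3 = -3
  Hank: 2 − 1 = 1
  Alice: 1 − 2 = -1
  Grace: 3 − 0 = 3
Grace has the best Copeland score.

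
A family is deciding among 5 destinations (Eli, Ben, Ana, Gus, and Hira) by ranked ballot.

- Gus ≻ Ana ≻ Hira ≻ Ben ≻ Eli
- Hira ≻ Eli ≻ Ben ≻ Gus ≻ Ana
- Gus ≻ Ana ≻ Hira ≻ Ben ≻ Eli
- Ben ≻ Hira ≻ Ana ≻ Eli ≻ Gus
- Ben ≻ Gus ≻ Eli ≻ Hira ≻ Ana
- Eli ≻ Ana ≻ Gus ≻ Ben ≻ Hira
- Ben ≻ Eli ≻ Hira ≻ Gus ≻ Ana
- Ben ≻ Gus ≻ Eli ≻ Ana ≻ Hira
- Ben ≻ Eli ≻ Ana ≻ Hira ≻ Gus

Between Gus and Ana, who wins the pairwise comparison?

Ballots ranking Gus above Ana: 6.
Ballots ranking Ana above Gus: 3.
Gus wins the head-to-head, 6–3.

Gus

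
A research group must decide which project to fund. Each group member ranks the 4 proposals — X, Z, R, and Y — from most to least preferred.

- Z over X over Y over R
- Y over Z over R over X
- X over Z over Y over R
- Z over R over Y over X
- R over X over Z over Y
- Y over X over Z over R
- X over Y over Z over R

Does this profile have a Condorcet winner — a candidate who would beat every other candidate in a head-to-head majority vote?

Yes

Head-to-head results (7 voters total):
X vs Z: X wins 4–3.
X vs R: X wins 4–3.
X vs Y: X wins 4–3.
Z vs R: Z wins 6–1.
Z vs Y: Z wins 4–3.
R vs Y: Y wins 5–2.
X beats each rival — Z (4–3), R (4–3), Y (4–3) — so X is the Condorcet winner.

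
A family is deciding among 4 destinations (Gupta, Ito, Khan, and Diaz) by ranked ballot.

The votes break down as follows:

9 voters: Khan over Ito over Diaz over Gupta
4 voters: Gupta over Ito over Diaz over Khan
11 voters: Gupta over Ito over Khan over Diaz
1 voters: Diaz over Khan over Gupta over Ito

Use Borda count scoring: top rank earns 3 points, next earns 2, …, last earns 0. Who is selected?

Borda scores:
  Gupta: 9·0 + 4·3 + 11·3 + 1 = 46
  Ito: 9·2 + 4·2 + 11·2 + 0 = 48
  Khan: 9·3 + 4·0 + 11·1 + 2 = 40
  Diaz: 9·1 + 4·1 + 11·0 + 3 = 16
Ito has the highest total.

Ito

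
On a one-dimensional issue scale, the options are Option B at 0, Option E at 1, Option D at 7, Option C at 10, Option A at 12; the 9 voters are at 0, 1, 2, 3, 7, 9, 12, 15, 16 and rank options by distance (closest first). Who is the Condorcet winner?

Option D

With single-peaked preferences on a line, the Condorcet winner is the candidate closest to the median voter.
The median voter (position 7) is closest to Option D at 7.
Check: Option D vs Option A — voters closer to Option D: 6 of 9.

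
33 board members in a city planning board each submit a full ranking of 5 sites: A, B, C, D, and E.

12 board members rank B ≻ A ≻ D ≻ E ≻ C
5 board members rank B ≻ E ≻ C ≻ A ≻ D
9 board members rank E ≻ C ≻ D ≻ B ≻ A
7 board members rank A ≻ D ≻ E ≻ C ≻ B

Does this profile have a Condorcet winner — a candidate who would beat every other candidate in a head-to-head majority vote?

Yes

Head-to-head results (33 voters total):
A vs B: B wins 26–7.
A vs C: A wins 19–14.
A vs D: A wins 24–9.
A vs E: A wins 19–14.
B vs C: B wins 17–16.
B vs D: B wins 17–16.
B vs E: B wins 17–16.
C vs D: D wins 19–14.
C vs E: E wins 33–0.
D vs E: D wins 19–14.
B beats each rival — A (26–7), C (17–16), D (17–16), E (17–16) — so B is the Condorcet winner.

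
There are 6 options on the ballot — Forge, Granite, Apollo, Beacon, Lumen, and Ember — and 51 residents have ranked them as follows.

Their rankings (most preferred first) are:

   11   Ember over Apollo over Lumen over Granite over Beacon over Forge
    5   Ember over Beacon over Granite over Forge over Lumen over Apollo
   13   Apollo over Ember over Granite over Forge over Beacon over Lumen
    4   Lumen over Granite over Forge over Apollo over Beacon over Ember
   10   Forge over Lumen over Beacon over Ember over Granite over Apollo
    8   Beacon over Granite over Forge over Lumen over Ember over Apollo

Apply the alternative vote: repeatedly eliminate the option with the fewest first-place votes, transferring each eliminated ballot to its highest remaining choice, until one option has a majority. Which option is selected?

Round 1: Ember 16, Apollo 13, Forge 10, Beacon 8, Lumen 4, Granite 0. Granite has the fewest and is eliminated.
Round 2: Ember 16, Apollo 13, Forge 10, Beacon 8, Lumen 4. Lumen has the fewest and is eliminated.
Round 3: Ember 16, Forge 14, Apollo 13, Beacon 8. Beacon has the fewest and is eliminated.
Round 4: Forge 22, Ember 16, Apollo 13. Apollo has the fewest and is eliminated.
Round 5: Ember 29, Forge 22. Ember has a majority.

Ember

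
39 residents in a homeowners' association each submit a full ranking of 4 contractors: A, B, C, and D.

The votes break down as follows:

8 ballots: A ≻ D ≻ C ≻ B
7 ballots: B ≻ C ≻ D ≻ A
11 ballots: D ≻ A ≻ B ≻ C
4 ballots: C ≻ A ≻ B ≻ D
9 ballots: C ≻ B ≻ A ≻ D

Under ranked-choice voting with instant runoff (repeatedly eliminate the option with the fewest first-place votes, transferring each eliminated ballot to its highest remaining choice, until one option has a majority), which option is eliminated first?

Round 1: C 13, D 11, A 8, B 7. B has the fewest and is eliminated.
Round 2: C 20, D 11, A 8. C has a majority.

B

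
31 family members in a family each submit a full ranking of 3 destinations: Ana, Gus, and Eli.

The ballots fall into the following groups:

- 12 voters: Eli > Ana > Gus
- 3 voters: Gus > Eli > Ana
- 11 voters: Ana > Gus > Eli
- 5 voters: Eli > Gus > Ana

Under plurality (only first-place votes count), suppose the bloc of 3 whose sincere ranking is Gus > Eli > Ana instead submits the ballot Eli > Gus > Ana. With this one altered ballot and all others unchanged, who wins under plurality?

First-place totals with the altered ballot: Ana 11, Gus 0, Eli 20.
The winner is unchanged: still Eli.

Eli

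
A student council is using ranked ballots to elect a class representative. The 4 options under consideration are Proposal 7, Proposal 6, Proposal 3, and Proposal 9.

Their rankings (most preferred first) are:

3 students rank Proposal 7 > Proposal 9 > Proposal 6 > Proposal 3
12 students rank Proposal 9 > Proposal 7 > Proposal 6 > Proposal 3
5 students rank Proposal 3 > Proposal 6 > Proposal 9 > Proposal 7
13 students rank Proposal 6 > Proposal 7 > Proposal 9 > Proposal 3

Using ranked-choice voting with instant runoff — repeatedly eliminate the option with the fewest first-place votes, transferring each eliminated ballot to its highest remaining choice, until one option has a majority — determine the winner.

Round 1: Proposal 6 13, Proposal 9 12, Proposal 3 5, Proposal 7 3. Proposal 7 has the fewest and is eliminated.
Round 2: Proposal 9 15, Proposal 6 13, Proposal 3 5. Proposal 3 has the fewest and is eliminated.
Round 3: Proposal 6 18, Proposal 9 15. Proposal 6 has a majority.

Proposal 6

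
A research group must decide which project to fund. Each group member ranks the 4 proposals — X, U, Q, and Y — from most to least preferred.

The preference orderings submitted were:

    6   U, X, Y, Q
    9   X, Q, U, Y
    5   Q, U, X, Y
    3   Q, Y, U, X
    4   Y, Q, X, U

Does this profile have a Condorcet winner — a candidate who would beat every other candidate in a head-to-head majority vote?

Head-to-head results (27 voters total):
X vs U: U wins 14–13.
X vs Q: X wins 15–12.
X vs Y: X wins 20–7.
U vs Q: Q wins 21–6.
U vs Y: U wins 20–7.
Q vs Y: Q wins 17–10.
No candidate beats all others: X beats Q beats U beats X, a majority cycle.

No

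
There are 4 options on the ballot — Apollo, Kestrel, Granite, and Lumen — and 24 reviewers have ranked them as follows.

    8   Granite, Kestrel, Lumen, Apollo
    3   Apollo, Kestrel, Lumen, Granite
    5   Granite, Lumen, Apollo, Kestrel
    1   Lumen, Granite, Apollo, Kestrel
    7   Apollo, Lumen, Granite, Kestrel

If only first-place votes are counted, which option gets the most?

Granite

First-place vote totals:
  Apollo: 10
  Kestrel: 0
  Granite: 13
  Lumen: 1
Granite has the most first-place votes.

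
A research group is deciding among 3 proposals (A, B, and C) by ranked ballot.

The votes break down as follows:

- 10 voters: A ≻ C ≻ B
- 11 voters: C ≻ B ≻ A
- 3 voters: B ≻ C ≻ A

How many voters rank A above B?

10

Ballots ranking A above B: 10.
Ballots ranking B above A: 11+3 = 14.
So 10 of 24 voters prefer A to B.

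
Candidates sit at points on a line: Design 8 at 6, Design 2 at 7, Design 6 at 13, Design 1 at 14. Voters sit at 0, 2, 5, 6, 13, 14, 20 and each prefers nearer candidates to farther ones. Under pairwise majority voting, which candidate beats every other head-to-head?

Design 8

With single-peaked preferences on a line, the Condorcet winner is the candidate closest to the median voter.
The median voter (position 6) is closest to Design 8 at 6.
Check: Design 8 vs Design 1 — voters closer to Design 8: 4 of 7.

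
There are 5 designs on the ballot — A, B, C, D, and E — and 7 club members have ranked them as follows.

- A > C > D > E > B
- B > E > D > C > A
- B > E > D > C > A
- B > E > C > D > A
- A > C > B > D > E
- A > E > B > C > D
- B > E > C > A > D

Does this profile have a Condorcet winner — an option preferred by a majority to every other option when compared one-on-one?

Head-to-head results (7 voters total):
A vs B: B wins 4–3.
A vs C: C wins 4–3.
A vs D: A wins 4–3.
A vs E: E wins 4–3.
B vs C: B wins 5–2.
B vs D: B wins 6–1.
B vs E: B wins 5–2.
C vs D: C wins 5–2.
C vs E: E wins 5–2.
D vs E: E wins 5–2.
B beats each rival — A (4–3), C (5–2), D (6–1), E (5–2) — so B is the Condorcet winner.

Yes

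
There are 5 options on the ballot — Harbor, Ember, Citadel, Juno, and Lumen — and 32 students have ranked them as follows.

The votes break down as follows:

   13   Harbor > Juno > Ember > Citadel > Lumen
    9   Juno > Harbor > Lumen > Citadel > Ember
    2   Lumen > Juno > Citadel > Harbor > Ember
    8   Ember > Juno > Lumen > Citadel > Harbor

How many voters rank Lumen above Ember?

Ballots ranking Lumen above Ember: 9+2 = 11.
Ballots ranking Ember above Lumen: 13+8 = 21.
So 11 of 32 voters prefer Lumen to Ember.

11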